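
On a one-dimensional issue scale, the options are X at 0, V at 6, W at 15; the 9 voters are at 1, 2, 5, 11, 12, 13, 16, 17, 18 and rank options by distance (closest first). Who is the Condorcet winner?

With single-peaked preferences on a line, the Condorcet winner is the candidate closest to the median voter.
The median voter (position 12) is closest to W at 15.
Check: W vs V — voters closer to W: 6 of 9.

W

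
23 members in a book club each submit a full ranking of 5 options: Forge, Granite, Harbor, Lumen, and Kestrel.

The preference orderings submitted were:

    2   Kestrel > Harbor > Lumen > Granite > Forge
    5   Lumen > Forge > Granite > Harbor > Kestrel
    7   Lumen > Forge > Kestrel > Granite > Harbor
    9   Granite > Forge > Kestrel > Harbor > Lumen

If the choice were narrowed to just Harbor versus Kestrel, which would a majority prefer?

Ballots ranking Harbor above Kestrel: 5.
Ballots ranking Kestrel above Harbor: 2+7+9 = 18.
Kestrel wins the head-to-head, 18–5.

Kestrel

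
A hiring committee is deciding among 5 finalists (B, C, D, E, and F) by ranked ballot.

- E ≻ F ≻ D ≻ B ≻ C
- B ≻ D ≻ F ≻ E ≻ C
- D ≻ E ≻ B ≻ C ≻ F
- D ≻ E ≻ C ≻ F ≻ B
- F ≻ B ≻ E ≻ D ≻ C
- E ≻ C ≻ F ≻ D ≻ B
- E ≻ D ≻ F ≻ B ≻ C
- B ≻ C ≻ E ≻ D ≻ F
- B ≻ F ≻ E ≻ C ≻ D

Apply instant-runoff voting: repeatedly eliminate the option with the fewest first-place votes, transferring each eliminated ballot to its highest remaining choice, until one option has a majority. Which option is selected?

Round 1: B 3, E 3, D 2, F 1, C 0. C has the fewest and is eliminated.
Round 2: B 3, E 3, D 2, F 1. F has the fewest and is eliminated.
Round 3: B 4, E 3, D 2. D has the fewest and is eliminated.
Round 4: E 5, B 4. E has a majority.

E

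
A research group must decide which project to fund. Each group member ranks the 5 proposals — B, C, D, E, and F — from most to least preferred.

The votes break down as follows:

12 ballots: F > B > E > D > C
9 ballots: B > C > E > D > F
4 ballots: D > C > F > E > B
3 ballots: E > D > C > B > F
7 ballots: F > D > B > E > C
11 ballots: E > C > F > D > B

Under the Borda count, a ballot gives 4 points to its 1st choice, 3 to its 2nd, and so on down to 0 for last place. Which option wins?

Borda scores:
  B: 12·3 + 9·4 + 4·0 + 3·1 + 7·2 + 11·0 = 89
  C: 12·0 + 9·3 + 4·3 + 3·2 + 7·0 + 11·3 = 78
  D: 12·1 + 9·1 + 4·4 + 3·3 + 7·3 + 11·1 = 78
  E: 12·2 + 9·2 + 4·1 + 3·4 + 7·1 + 11·4 = 109
  F: 12·4 + 9·0 + 4·2 + 3·0 + 7·4 + 11·2 = 106
E has the highest total.

E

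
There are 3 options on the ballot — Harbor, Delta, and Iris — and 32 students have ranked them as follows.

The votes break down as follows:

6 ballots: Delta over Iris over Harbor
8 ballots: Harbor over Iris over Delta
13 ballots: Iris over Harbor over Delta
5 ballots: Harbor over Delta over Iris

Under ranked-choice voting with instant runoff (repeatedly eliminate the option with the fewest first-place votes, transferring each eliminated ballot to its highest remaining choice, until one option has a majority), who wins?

Round 1: Harbor 13, Iris 13, Delta 6. Delta has the fewest and is eliminated.
Round 2: Iris 19, Harbor 13. Iris has a majority.

Iris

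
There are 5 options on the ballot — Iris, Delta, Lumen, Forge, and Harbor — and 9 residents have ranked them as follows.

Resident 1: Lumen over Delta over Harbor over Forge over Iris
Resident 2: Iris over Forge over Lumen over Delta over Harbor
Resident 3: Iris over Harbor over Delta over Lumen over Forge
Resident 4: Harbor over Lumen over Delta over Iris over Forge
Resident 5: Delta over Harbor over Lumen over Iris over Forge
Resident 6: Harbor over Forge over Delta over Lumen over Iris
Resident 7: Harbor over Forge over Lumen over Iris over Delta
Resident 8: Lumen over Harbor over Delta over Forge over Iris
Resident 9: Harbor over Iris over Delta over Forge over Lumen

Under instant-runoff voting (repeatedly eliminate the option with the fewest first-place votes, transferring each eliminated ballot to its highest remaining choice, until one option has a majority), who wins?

Harbor

Round 1: Harbor 4, Iris 2, Lumen 2, Delta 1, Forge 0. Forge has the fewest and is eliminated.
Round 2: Harbor 4, Iris 2, Lumen 2, Delta 1. Delta has the fewest and is eliminated.
Round 3: Harbor 5, Iris 2, Lumen 2. Harbor has a majority.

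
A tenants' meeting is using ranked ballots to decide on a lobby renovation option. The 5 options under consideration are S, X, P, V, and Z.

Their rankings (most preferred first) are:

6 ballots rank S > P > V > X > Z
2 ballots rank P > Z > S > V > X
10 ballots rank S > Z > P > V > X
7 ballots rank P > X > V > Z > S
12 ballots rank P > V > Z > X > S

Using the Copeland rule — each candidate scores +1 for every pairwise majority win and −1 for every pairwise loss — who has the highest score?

P

Pairwise results:
  S vs X: X wins 19–18.
  S vs P: P wins 21–16.
  S vs V: V wins 19–18.
  S vs Z: Z wins 21–16.
  X vs P: P wins 37–0.
  X vs V: V wins 30–7.
  X vs Z: Z wins 24–13.
  P vs V: P wins 37–0.
  P vs Z: P wins 27–10.
  V vs Z: V wins 25–12.
Copeland scores (wins − losses):
  S: 0 − 4 = -4
  X: 1 − 3 = -2
  P: 4 − 0 = 4
  V: 3 − 1 = 2
  Z: 2 − 2 = 0
P has the best Copeland score.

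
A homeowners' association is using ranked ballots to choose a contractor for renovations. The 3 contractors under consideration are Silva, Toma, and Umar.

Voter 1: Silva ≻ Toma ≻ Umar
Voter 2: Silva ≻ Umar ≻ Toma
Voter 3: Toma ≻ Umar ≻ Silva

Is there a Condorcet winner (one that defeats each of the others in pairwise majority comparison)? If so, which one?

Head-to-head results (3 voters total):
Silva vs Toma: Silva wins 2–1.
Silva vs Umar: Silva wins 2–1.
Toma vs Umar: Toma wins 2–1.
Silva beats each rival — Toma (2–1), Umar (2–1) — so Silva is the Condorcet winner.

Silva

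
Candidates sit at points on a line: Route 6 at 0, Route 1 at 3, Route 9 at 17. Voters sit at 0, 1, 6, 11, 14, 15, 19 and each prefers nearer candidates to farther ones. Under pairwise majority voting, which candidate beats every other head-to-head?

Route 9

With single-peaked preferences on a line, the Condorcet winner is the candidate closest to the median voter.
The median voter (position 11) is closest to Route 9 at 17.
Check: Route 9 vs Route 6 — voters closer to Route 9: 4 of 7.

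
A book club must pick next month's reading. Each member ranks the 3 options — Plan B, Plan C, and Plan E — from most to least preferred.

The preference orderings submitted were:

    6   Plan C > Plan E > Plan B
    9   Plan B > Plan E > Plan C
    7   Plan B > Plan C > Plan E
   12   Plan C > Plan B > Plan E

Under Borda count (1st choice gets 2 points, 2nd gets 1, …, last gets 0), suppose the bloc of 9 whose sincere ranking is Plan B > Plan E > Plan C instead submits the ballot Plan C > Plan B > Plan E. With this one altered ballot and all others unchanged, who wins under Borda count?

Plan C

Borda totals with the altered ballot: Plan B 35, Plan C 61, Plan E 6.
The switch changes the winner from Plan B to Plan C.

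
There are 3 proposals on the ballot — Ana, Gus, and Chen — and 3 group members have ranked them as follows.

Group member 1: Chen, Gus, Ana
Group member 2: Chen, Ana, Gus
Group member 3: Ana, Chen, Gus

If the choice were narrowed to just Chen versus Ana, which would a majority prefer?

Ballots ranking Chen above Ana: 2.
Ballots ranking Ana above Chen: 1.
Chen wins the head-to-head, 2–1.

Chen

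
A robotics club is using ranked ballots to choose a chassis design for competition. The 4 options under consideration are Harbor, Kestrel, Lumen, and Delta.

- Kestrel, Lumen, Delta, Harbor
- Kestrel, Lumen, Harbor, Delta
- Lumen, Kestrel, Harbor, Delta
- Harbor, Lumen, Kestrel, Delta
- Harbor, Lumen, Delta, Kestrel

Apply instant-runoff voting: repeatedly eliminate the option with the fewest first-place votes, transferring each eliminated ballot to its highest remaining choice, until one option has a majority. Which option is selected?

Round 1: Harbor 2, Kestrel 2, Lumen 1, Delta 0. Delta has the fewest and is eliminated.
Round 2: Harbor 2, Kestrel 2, Lumen 1. Lumen has the fewest and is eliminated.
Round 3: Kestrel 3, Harbor 2. Kestrel has a majority.

Kestrel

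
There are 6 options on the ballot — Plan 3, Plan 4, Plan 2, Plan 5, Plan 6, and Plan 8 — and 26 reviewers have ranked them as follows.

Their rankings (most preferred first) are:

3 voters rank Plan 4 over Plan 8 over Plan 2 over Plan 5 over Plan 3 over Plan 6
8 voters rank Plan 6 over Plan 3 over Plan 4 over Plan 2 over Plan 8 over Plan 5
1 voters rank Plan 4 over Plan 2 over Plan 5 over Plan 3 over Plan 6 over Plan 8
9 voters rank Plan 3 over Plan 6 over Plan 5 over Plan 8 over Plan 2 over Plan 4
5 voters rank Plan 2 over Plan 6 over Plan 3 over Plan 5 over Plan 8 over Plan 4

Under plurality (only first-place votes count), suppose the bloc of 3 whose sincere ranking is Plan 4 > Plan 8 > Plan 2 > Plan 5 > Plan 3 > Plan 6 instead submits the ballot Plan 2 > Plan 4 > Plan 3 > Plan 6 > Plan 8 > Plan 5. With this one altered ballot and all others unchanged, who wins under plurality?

First-place totals with the altered ballot: Plan 3 9, Plan 4 1, Plan 2 8, Plan 5 0, Plan 6 8, Plan 8 0.
The winner is unchanged: still Plan 3.

Plan 3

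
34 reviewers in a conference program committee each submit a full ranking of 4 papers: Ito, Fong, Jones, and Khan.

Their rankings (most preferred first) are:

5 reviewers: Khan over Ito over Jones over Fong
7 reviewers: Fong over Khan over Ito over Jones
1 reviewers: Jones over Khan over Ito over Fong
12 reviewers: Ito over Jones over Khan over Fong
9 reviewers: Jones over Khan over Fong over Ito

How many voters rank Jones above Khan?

22

Ballots ranking Jones above Khan: 1+12+9 = 22.
Ballots ranking Khan above Jones: 5+7 = 12.
So 22 of 34 voters prefer Jones to Khan.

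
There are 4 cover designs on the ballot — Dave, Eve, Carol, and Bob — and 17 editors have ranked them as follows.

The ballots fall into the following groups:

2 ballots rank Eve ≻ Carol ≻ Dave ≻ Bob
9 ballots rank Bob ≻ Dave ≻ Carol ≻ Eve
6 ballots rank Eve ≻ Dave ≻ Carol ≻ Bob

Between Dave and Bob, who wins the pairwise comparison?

Ballots ranking Dave above Bob: 2+6 = 8.
Ballots ranking Bob above Dave: 9.
Bob wins the head-to-head, 9–8.

Bob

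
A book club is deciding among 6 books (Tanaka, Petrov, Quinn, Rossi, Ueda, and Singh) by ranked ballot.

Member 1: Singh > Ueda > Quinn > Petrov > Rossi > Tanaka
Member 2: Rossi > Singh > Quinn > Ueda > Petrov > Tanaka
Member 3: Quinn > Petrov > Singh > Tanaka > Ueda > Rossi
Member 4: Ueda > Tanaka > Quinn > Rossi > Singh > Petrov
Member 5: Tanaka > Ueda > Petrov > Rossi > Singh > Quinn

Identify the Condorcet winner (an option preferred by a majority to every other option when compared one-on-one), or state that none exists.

None — there is no Condorcet winner

Head-to-head results (5 voters total):
Tanaka vs Petrov: Petrov wins 3–2.
Tanaka vs Quinn: Quinn wins 3–2.
Tanaka vs Rossi: Tanaka wins 3–2.
Tanaka vs Ueda: Ueda wins 3–2.
Tanaka vs Singh: Singh wins 3–2.
Petrov vs Quinn: Quinn wins 4–1.
Petrov vs Rossi: Petrov wins 3–2.
Petrov vs Ueda: Ueda wins 4–1.
Petrov vs Singh: Singh wins 3–2.
Quinn vs Rossi: Quinn wins 3–2.
Quinn vs Ueda: Ueda wins 3–2.
Quinn vs Singh: Singh wins 3–2.
Rossi vs Ueda: Ueda wins 4–1.
Rossi vs Singh: Rossi wins 3–2.
Ueda vs Singh: Singh wins 3–2.
No candidate beats all others: Tanaka beats Rossi beats Singh beats Tanaka, a majority cycle.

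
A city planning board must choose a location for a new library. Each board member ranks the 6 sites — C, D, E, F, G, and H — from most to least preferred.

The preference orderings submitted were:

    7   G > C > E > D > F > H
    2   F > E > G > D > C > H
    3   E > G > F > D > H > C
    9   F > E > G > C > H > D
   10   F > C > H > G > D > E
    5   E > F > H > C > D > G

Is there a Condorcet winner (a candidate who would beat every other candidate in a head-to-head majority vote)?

Head-to-head results (36 voters total):
C vs D: C wins 31–5.
C vs E: E wins 19–17.
C vs F: F wins 29–7.
C vs G: G wins 21–15.
C vs H: C wins 28–8.
D vs E: E wins 26–10.
D vs F: F wins 29–7.
D vs G: G wins 31–5.
D vs H: H wins 24–12.
E vs F: F wins 21–15.
E vs G: E wins 19–17.
E vs H: E wins 26–10.
F vs G: F wins 26–10.
F vs H: F wins 36–0.
G vs H: G wins 21–15.
F beats each rival — C (29–7), D (29–7), E (21–15), G (26–10), H (36–0) — so F is the Condorcet winner.

Yes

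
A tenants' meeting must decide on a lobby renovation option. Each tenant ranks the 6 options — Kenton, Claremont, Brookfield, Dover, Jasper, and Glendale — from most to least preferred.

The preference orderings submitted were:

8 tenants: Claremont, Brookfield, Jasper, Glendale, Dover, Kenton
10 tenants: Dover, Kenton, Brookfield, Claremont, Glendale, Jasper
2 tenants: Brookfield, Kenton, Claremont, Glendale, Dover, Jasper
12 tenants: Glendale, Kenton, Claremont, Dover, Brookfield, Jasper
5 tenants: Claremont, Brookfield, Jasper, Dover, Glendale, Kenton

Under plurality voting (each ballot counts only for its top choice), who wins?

Claremont

First-place vote totals:
  Kenton: 0
  Claremont: 13
  Brookfield: 2
  Dover: 10
  Jasper: 0
  Glendale: 12
Claremont has the most first-place votes.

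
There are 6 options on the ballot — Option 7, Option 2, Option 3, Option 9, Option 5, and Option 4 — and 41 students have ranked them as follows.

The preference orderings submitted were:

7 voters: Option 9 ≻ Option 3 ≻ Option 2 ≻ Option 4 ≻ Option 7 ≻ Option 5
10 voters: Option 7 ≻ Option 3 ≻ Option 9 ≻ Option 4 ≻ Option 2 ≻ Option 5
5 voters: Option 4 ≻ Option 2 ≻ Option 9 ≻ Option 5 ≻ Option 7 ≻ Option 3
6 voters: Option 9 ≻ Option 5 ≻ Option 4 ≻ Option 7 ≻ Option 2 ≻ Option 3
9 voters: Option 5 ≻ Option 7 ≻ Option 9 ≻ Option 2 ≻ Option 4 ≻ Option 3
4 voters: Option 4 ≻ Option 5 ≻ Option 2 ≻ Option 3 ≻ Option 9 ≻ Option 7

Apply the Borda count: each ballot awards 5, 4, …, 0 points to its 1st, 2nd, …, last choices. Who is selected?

Borda scores:
  Option 7: 7·1 + 10·5 + 5·1 + 6·2 + 9·4 + 4·0 = 110
  Option 2: 7·3 + 10·1 + 5·4 + 6·1 + 9·2 + 4·3 = 87
  Option 3: 7·4 + 10·4 + 5·0 + 6·0 + 9·0 + 4·2 = 76
  Option 9: 7·5 + 10·3 + 5·3 + 6·5 + 9·3 + 4·1 = 141
  Option 5: 7·0 + 10·0 + 5·2 + 6·4 + 9·5 + 4·4 = 95
  Option 4: 7·2 + 10·2 + 5·5 + 6·3 + 9·1 + 4·5 = 106
Option 9 has the highest total.

Option 9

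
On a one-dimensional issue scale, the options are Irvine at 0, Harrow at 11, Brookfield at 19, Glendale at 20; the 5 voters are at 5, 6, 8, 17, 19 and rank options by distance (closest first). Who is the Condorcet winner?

Harrow

With single-peaked preferences on a line, the Condorcet winner is the candidate closest to the median voter.
The median voter (position 8) is closest to Harrow at 11.
Check: Harrow vs Irvine — voters closer to Harrow: 4 of 5.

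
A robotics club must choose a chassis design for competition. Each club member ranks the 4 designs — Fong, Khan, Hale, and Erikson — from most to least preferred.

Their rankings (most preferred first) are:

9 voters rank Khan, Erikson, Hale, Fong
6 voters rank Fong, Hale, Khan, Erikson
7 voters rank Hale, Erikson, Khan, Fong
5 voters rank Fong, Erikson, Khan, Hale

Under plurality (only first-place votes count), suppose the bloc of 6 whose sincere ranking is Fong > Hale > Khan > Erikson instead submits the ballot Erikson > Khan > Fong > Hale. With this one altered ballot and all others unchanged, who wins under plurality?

First-place totals with the altered ballot: Fong 5, Khan 9, Hale 7, Erikson 6.
The switch changes the winner from Fong to Khan.

Khan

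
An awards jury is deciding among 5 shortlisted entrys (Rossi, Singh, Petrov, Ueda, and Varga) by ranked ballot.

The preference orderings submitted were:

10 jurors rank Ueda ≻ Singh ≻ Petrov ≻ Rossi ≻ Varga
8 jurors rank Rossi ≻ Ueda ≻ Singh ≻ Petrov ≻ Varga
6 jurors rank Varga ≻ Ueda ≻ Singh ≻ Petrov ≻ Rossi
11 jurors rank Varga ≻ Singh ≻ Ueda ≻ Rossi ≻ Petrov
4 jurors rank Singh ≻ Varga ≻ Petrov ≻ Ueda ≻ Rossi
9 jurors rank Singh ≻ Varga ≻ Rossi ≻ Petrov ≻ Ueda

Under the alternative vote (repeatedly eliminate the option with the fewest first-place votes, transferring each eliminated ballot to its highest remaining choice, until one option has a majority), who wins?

Round 1: Varga 17, Singh 13, Ueda 10, Rossi 8, Petrov 0. Petrov has the fewest and is eliminated.
Round 2: Varga 17, Singh 13, Ueda 10, Rossi 8. Rossi has the fewest and is eliminated.
Round 3: Ueda 18, Varga 17, Singh 13. Singh has the fewest and is eliminated.
Round 4: Varga 30, Ueda 18. Varga has a majority.

Varga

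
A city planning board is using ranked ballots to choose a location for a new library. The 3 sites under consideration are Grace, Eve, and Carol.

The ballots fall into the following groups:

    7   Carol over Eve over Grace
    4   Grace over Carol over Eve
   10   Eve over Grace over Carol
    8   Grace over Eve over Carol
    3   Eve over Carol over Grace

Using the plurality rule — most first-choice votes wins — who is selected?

Eve

First-place vote totals:
  Grace: 12
  Eve: 13
  Carol: 7
Eve has the most first-place votes.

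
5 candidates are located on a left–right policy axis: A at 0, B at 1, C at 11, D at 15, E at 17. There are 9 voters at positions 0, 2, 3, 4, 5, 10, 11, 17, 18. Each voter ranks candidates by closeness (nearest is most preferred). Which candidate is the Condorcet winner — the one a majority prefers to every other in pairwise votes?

With single-peaked preferences on a line, the Condorcet winner is the candidate closest to the median voter.
The median voter (position 5) is closest to B at 1.
Check: B vs D — voters closer to B: 5 of 9.

B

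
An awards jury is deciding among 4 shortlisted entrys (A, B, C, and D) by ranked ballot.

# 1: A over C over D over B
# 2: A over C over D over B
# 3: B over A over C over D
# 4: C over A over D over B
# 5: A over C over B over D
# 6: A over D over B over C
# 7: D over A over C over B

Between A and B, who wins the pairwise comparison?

A

Ballots ranking A above B: 6.
Ballots ranking B above A: 1.
A wins the head-to-head, 6–1.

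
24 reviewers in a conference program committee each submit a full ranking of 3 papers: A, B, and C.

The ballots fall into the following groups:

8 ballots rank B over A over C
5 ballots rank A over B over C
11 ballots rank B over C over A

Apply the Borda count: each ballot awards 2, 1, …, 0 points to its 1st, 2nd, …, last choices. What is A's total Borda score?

Borda scores:
  A: 8·1 + 5·2 + 11·0 = 18
  B: 8·2 + 5·1 + 11·2 = 43
  C: 8·0 + 5·0 + 11·1 = 11

18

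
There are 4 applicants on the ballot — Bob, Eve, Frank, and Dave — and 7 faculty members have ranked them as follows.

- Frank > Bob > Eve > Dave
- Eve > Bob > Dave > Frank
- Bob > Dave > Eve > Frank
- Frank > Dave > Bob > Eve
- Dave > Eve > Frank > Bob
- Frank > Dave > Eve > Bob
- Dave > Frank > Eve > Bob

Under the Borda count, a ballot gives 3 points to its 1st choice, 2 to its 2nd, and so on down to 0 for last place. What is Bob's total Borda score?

Borda scores:
  Bob: 2 + 2 + 3 + 1 + 0 + 0 + 0 = 8
  Eve: 1 + 3 + 1 + 0 + 2 + 1 + 1 = 9
  Frank: 3 + 0 + 0 + 3 + 1 + 3 + 2 = 12
  Dave: 0 + 1 + 2 + 2 + 3 + 2 + 3 = 13

8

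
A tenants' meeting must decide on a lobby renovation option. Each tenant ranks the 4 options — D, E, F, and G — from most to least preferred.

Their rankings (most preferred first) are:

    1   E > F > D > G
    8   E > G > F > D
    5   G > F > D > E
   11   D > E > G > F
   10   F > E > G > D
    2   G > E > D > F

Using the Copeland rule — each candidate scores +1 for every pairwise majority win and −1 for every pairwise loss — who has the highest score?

E

Pairwise results:
  D vs E: E wins 21–16.
  D vs F: F wins 24–13.
  D vs G: G wins 25–12.
  E vs F: E wins 22–15.
  E vs G: E wins 30–7.
  F vs G: G wins 26–11.
Copeland scores (wins − losses):
  D: 0 − 3 = -3
  E: 3 − 0 = 3
  F: 1 − 2 = -1
  G: 2 − 1 = 1
E has the best Copeland score.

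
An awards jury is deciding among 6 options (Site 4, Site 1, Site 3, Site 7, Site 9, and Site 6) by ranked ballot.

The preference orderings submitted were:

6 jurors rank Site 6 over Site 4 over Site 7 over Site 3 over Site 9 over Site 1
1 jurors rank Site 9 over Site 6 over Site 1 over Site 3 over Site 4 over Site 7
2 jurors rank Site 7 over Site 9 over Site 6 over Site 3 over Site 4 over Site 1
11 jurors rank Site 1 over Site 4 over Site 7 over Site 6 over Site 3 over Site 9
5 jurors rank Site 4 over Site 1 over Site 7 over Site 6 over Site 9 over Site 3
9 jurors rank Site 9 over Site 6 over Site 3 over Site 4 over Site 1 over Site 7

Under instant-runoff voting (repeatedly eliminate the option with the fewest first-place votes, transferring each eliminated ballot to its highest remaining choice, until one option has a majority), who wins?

Round 1: Site 1 11, Site 9 10, Site 6 6, Site 4 5, Site 7 2, Site 3 0. Site 3 has the fewest and is eliminated.
Round 2: Site 1 11, Site 9 10, Site 6 6, Site 4 5, Site 7 2. Site 7 has the fewest and is eliminated.
Round 3: Site 9 12, Site 1 11, Site 6 6, Site 4 5. Site 4 has the fewest and is eliminated.
Round 4: Site 1 16, Site 9 12, Site 6 6. Site 6 has the fewest and is eliminated.
Round 5: Site 9 18, Site 1 16. Site 9 has a majority.

Site 9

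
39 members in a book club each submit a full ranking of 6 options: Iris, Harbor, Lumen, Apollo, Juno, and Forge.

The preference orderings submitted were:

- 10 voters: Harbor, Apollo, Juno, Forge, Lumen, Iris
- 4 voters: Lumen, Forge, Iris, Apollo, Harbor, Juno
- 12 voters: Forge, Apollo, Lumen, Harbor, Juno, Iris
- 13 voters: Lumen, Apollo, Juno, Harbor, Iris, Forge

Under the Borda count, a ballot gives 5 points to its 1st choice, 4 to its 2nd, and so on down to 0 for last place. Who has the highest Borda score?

Apollo

Borda scores:
  Iris: 10·0 + 4·3 + 12·0 + 13·1 = 25
  Harbor: 10·5 + 4·1 + 12·2 + 13·2 = 104
  Lumen: 10·1 + 4·5 + 12·3 + 13·5 = 131
  Apollo: 10·4 + 4·2 + 12·4 + 13·4 = 148
  Juno: 10·3 + 4·0 + 12·1 + 13·3 = 81
  Forge: 10·2 + 4·4 + 12·5 + 13·0 = 96
Apollo has the highest total.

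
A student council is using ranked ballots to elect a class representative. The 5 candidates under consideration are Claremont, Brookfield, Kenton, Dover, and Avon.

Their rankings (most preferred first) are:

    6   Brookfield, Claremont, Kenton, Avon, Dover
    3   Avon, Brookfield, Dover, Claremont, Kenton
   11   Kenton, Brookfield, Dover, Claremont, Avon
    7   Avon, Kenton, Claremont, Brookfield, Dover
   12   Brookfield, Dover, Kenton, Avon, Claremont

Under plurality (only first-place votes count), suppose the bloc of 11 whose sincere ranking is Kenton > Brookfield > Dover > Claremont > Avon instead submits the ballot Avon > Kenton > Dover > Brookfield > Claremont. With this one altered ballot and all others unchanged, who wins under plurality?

Avon

First-place totals with the altered ballot: Claremont 0, Brookfield 18, Kenton 0, Dover 0, Avon 21.
The switch changes the winner from Brookfield to Avon.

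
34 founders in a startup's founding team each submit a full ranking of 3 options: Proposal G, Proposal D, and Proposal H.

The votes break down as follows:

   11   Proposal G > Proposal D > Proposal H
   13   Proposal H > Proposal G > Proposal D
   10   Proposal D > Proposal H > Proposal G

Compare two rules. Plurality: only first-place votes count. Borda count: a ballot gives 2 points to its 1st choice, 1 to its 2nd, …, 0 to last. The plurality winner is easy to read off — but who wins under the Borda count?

Plurality first-place counts: Proposal G 11, Proposal D 10, Proposal H 13 → Proposal H.
Borda totals: Proposal G 35, Proposal D 31, Proposal H 36 → Proposal H.

Proposal H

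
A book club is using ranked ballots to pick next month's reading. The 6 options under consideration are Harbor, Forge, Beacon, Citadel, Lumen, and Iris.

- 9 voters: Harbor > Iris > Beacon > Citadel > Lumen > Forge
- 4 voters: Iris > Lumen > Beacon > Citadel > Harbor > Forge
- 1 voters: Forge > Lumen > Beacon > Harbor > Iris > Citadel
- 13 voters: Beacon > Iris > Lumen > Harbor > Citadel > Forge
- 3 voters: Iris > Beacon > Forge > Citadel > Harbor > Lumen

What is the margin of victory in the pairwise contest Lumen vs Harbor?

6

Ballots ranking Lumen above Harbor: 4+1+13 = 18.
Ballots ranking Harbor above Lumen: 9+3 = 12.
Lumen wins 18–12, a margin of 6.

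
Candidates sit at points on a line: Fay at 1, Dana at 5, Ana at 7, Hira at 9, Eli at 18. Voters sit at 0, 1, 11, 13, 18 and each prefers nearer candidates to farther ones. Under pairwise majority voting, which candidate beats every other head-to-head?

Hira

With single-peaked preferences on a line, the Condorcet winner is the candidate closest to the median voter.
The median voter (position 11) is closest to Hira at 9.
Check: Hira vs Dana — voters closer to Hira: 3 of 5.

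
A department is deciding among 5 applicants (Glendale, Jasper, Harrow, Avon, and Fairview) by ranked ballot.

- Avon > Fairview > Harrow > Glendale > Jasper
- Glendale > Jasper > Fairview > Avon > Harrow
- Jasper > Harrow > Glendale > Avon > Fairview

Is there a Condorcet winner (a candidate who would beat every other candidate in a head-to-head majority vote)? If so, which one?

No Condorcet winner

Head-to-head results (3 voters total):
Glendale vs Jasper: Glendale wins 2–1.
Glendale vs Harrow: Harrow wins 2–1.
Glendale vs Avon: Glendale wins 2–1.
Glendale vs Fairview: Glendale wins 2–1.
Jasper vs Harrow: Jasper wins 2–1.
Jasper vs Avon: Jasper wins 2–1.
Jasper vs Fairview: Jasper wins 2–1.
Harrow vs Avon: Avon wins 2–1.
Harrow vs Fairview: Fairview wins 2–1.
Avon vs Fairview: Avon wins 2–1.
No candidate beats all others: Glendale beats Jasper beats Harrow beats Glendale, a majority cycle.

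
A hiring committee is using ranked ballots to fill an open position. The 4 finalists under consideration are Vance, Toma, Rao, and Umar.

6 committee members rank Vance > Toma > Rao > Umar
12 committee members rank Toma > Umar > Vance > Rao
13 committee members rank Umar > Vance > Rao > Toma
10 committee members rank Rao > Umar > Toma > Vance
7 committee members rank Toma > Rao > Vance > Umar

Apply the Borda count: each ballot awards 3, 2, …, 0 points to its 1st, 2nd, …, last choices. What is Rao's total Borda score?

Borda scores:
  Vance: 6·3 + 12·1 + 13·2 + 10·0 + 7·1 = 63
  Toma: 6·2 + 12·3 + 13·0 + 10·1 + 7·3 = 79
  Rao: 6·1 + 12·0 + 13·1 + 10·3 + 7·2 = 63
  Umar: 6·0 + 12·2 + 13·3 + 10·2 + 7·0 = 83

63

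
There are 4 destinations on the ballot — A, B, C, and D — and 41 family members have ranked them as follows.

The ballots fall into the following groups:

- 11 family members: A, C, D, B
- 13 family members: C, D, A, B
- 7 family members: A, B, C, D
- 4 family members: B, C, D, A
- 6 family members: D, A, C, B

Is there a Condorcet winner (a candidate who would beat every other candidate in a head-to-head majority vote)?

No

Head-to-head results (41 voters total):
A vs B: A wins 37–4.
A vs C: A wins 24–17.
A vs D: D wins 23–18.
B vs C: C wins 30–11.
B vs D: D wins 30–11.
C vs D: C wins 35–6.
No candidate beats all others: A beats C beats D beats A, a majority cycle.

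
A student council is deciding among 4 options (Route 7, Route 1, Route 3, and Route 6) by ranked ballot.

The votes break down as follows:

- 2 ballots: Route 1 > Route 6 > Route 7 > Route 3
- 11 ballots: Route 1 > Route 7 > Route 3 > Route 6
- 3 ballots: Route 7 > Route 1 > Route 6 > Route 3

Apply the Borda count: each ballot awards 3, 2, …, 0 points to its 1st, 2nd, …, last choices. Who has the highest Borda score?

Borda scores:
  Route 7: 2·1 + 11·2 + 3·3 = 33
  Route 1: 2·3 + 11·3 + 3·2 = 45
  Route 3: 2·0 + 11·1 + 3·0 = 11
  Route 6: 2·2 + 11·0 + 3·1 = 7
Route 1 has the highest total.

Route 1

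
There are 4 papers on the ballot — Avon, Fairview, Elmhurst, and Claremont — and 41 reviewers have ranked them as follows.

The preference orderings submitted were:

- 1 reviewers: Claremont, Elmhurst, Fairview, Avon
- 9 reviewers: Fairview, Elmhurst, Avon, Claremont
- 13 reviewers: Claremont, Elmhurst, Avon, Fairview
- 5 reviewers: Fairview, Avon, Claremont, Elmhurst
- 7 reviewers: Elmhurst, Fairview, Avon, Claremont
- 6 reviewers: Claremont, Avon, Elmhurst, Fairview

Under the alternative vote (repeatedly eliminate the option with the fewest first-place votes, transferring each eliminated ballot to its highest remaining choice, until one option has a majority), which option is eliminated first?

Round 1: Claremont 20, Fairview 14, Elmhurst 7, Avon 0. Avon has the fewest and is eliminated.
Round 2: Claremont 20, Fairview 14, Elmhurst 7. Elmhurst has the fewest and is eliminated.
Round 3: Fairview 21, Claremont 20. Fairview has a majority.

Avon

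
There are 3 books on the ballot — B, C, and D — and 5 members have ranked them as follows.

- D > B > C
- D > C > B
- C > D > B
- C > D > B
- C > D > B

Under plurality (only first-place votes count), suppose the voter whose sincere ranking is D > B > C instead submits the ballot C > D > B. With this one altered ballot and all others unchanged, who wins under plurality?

C

First-place totals with the altered ballot: B 0, C 4, D 1.
The winner is unchanged: still C.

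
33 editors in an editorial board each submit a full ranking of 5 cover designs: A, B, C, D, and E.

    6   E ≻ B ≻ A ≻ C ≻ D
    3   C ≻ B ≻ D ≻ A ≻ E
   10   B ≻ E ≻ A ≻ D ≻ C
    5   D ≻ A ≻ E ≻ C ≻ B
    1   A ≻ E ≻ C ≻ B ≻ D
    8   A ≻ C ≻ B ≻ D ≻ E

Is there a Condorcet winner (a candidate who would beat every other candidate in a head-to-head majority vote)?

No

Head-to-head results (33 voters total):
A vs B: B wins 19–14.
A vs C: A wins 30–3.
A vs D: A wins 25–8.
A vs E: A wins 17–16.
B vs C: C wins 17–16.
B vs D: B wins 28–5.
B vs E: B wins 21–12.
C vs D: C wins 18–15.
C vs E: E wins 22–11.
D vs E: E wins 17–16.
No candidate beats all others: A beats C beats B beats A, a majority cycle.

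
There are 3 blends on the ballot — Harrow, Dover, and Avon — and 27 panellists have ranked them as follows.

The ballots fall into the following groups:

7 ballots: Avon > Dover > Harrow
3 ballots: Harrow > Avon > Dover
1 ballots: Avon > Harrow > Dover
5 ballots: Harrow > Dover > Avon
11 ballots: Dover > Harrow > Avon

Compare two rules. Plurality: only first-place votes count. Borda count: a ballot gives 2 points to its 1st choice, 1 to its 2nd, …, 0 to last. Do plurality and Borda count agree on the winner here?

Plurality first-place counts: Harrow 8, Dover 11, Avon 8 → Dover.
Borda totals: Harrow 28, Dover 34, Avon 19 → Dover.
The two rules agree on Dover.

Yes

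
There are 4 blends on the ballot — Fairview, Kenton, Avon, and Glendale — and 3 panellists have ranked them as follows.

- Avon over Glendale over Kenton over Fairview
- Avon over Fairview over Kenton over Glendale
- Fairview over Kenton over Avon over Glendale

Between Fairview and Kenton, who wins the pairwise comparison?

Ballots ranking Fairview above Kenton: 2.
Ballots ranking Kenton above Fairview: 1.
Fairview wins the head-to-head, 2–1.

Fairview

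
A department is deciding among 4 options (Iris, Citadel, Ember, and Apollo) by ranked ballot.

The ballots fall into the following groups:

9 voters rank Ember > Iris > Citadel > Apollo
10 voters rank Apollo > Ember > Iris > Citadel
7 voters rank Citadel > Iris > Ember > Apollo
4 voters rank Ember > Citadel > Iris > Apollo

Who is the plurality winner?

Ember

First-place vote totals:
  Iris: 0
  Citadel: 7
  Ember: 13
  Apollo: 10
Ember has the most first-place votes.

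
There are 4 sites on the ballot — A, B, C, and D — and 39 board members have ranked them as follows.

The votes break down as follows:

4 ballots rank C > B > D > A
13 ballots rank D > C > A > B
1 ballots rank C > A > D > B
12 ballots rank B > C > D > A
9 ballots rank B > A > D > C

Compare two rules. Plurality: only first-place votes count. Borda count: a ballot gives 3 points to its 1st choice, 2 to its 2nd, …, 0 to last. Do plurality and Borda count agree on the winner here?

Yes

Plurality first-place counts: A 0, B 21, C 5, D 13 → B.
Borda totals: A 33, B 71, C 65, D 65 → B.
The two rules agree on B.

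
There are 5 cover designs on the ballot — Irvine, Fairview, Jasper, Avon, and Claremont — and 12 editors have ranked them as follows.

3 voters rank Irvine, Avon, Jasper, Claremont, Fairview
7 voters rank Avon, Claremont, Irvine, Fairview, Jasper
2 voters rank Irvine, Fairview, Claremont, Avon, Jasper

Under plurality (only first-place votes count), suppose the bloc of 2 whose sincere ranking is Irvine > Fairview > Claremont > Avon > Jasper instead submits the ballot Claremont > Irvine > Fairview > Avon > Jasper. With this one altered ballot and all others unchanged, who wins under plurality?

First-place totals with the altered ballot: Irvine 3, Fairview 0, Jasper 0, Avon 7, Claremont 2.
The winner is unchanged: still Avon.

Avon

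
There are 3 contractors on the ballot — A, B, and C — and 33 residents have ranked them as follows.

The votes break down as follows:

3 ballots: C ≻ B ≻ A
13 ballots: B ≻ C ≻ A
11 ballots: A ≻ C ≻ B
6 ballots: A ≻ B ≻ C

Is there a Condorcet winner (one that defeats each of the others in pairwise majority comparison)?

Head-to-head results (33 voters total):
A vs B: A wins 17–16.
A vs C: A wins 17–16.
B vs C: B wins 19–14.
A beats each rival — B (17–16), C (17–16) — so A is the Condorcet winner.

Yes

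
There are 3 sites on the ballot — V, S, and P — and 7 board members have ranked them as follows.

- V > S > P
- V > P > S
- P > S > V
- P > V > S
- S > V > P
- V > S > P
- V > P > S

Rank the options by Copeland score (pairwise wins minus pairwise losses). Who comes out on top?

Pairwise results:
  V vs S: V wins 5–2.
  V vs P: V wins 5–2.
  S vs P: P wins 4–3.
Copeland scores (wins − losses):
  V: 2 − 0 = 2
  S: 0 − 2 = -2
  P: 1 − 1 = 0
V has the best Copeland score.

V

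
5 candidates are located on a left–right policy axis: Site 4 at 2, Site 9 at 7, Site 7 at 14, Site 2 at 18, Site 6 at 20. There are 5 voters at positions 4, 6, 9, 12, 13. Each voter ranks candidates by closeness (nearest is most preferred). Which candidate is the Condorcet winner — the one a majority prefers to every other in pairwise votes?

With single-peaked preferences on a line, the Condorcet winner is the candidate closest to the median voter.
The median voter (position 9) is closest to Site 9 at 7.
Check: Site 9 vs Site 2 — voters closer to Site 9: 4 of 5.

Site 9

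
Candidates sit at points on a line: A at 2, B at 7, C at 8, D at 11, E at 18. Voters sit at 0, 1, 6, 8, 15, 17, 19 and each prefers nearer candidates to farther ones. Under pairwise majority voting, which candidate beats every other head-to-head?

With single-peaked preferences on a line, the Condorcet winner is the candidate closest to the median voter.
The median voter (position 8) is closest to C at 8.
Check: C vs A — voters closer to C: 5 of 7.

C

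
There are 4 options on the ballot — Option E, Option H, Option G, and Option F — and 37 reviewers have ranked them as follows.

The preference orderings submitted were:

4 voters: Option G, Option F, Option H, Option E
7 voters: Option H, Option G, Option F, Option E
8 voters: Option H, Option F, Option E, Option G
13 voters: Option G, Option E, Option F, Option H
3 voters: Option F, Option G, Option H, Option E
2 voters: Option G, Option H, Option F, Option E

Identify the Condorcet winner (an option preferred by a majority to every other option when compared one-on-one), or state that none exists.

Head-to-head results (37 voters total):
Option E vs Option H: Option H wins 24–13.
Option E vs Option G: Option G wins 29–8.
Option E vs Option F: Option F wins 24–13.
Option H vs Option G: Option G wins 22–15.
Option H vs Option F: Option F wins 20–17.
Option G vs Option F: Option G wins 26–11.
Option G beats each rival — Option E (29–8), Option H (22–15), Option F (26–11) — so Option G is the Condorcet winner.

Option G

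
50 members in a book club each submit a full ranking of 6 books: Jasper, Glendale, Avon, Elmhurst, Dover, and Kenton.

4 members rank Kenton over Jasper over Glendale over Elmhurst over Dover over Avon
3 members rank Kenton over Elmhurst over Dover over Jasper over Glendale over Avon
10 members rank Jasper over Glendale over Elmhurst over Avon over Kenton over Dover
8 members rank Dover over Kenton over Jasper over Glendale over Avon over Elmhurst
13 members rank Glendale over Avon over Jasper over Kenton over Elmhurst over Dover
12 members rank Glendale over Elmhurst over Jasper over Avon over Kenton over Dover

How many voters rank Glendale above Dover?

Ballots ranking Glendale above Dover: 4+10+13+12 = 39.
Ballots ranking Dover above Glendale: 3+8 = 11.
So 39 of 50 voters prefer Glendale to Dover.

39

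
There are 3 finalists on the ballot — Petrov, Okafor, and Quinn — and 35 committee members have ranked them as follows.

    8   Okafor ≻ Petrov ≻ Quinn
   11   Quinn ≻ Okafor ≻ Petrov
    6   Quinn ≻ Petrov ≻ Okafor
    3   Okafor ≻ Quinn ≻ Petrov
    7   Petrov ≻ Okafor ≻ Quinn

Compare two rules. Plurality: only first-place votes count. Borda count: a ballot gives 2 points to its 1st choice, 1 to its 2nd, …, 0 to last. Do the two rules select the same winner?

No

Plurality first-place counts: Petrov 7, Okafor 11, Quinn 17 → Quinn.
Borda totals: Petrov 28, Okafor 40, Quinn 37 → Okafor.
The two rules disagree: plurality picks Quinn, Borda picks Okafor.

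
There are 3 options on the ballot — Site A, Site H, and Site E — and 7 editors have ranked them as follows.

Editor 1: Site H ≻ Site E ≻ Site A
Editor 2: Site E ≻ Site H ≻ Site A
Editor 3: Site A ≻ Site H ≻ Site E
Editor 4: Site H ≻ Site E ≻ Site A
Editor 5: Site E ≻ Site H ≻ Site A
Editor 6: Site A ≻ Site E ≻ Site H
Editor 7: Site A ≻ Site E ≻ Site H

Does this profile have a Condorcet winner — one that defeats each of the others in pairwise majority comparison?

Yes

Head-to-head results (7 voters total):
Site A vs Site H: Site H wins 4–3.
Site A vs Site E: Site E wins 4–3.
Site H vs Site E: Site E wins 4–3.
Site E beats each rival — Site A (4–3), Site H (4–3) — so Site E is the Condorcet winner.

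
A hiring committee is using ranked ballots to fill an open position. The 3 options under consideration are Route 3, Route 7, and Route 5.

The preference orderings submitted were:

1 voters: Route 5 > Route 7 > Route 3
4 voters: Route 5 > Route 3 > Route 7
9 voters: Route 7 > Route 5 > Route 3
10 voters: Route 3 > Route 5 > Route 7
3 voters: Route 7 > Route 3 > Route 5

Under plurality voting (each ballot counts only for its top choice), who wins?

First-place vote totals:
  Route 3: 10
  Route 7: 12
  Route 5: 5
Route 7 has the most first-place votes.

Route 7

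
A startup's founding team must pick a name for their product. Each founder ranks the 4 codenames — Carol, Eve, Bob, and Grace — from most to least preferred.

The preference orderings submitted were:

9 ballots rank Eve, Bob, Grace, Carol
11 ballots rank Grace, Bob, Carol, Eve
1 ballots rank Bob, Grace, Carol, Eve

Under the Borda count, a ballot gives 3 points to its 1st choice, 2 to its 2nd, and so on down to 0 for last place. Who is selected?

Grace

Borda scores:
  Carol: 9·0 + 11·1 + 1 = 12
  Eve: 9·3 + 11·0 + 0 = 27
  Bob: 9·2 + 11·2 + 3 = 43
  Grace: 9·1 + 11·3 + 2 = 44
Grace has the highest total.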